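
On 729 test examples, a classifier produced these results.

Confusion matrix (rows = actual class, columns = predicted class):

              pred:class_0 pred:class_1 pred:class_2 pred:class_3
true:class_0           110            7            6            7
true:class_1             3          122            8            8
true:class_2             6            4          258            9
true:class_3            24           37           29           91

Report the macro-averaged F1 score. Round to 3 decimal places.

Per-class F1 score (2·TP/(2·TP+FP+FN)):
  class_0: TP=110, FP=3+6+24=33, FN=7+6+7=20 → 220/273 = 0.8059
  class_1: TP=122, FP=7+4+37=48, FN=3+8+8=19 → 244/311 = 0.7846
  class_2: TP=258, FP=6+8+29=43, FN=6+4+9=19 → 516/578 = 0.8927
  class_3: TP=91, FP=7+8+9=24, FN=24+37+29=90 → 182/296 = 0.6149
Macro-F1 score = mean = (0.8059 + 0.7846 + 0.8927 + 0.6149) / 4 = 0.775

0.775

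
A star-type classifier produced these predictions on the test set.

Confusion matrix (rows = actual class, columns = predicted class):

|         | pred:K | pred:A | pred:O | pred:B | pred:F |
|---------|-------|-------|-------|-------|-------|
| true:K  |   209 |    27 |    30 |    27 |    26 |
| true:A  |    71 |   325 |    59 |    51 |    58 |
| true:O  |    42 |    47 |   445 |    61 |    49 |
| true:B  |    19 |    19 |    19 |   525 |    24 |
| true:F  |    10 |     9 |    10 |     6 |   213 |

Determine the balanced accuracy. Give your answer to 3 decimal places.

Balanced accuracy = mean of per-class recall.
  K: recall = 209/319 = 0.6552
  A: recall = 325/564 = 0.5762
  O: recall = 445/644 = 0.6910
  B: recall = 525/606 = 0.8663
  F: recall = 213/248 = 0.8589
Mean = (0.6552 + 0.5762 + 0.6910 + 0.8663 + 0.8589) / 5 = 0.730

0.730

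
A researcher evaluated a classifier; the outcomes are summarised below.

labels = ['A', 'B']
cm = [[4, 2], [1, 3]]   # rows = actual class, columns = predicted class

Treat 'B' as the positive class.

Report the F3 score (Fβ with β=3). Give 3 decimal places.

0.732

Fβ = (1+β²)·TP / ((1+β²)·TP + β²·FN + FP), with β²=9
= 10·3 / (10·3 + 9·1 + 2) = 0.732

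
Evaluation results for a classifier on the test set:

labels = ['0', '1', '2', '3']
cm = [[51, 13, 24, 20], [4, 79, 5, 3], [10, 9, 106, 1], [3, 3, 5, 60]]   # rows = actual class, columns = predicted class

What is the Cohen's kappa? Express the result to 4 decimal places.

0.6598

Observed agreement pₒ = trace/N = 296/396 = 0.74747
Expected agreement pₑ = Σ (rowᵢ·colᵢ)/N² = (108·68 + 91·104 + 126·140 + 71·84)/396² = 0.25770
κ = (pₒ − pₑ)/(1 − pₑ) = (0.74747 − 0.25770)/(1 − 0.25770) = 0.6598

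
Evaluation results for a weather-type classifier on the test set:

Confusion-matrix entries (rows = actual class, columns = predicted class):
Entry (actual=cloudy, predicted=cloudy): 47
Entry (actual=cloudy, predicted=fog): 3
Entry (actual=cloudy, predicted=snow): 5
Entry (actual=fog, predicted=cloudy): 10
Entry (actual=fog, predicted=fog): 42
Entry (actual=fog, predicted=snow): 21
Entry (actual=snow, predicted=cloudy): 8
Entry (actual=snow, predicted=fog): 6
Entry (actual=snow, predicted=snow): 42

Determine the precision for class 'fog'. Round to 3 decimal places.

0.824

Take TP from the diagonal, FP from the rest of the 'fog' prediction marginal, FN from the rest of the 'fog' actual marginal.
precision = TP/(TP+FP).
fog: TP=42, FP=3+6=9 → 42/51 = 0.8235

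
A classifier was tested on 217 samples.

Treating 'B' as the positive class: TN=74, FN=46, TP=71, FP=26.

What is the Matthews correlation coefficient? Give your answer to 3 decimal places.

0.348

MCC = (TP·TN − FP·FN) / √((TP+FP)(TP+FN)(TN+FP)(TN+FN))
Numerator = 71·74 − 26·46 = 4058
Denominator = √(97·117·100·120) = √136188000 = 11669.9614
MCC = 4058 / 11669.9614 = 0.348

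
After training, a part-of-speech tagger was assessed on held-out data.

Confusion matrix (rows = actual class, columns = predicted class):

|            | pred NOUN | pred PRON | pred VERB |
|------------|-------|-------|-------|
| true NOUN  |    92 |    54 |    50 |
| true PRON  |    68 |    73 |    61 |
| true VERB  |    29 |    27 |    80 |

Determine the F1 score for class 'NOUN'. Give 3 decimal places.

Treat 'NOUN' as positive and all other classes as negative.
F1 score = 2·TP/(2·TP+FP+FN).
NOUN: TP=92, FP=68+29=97, FN=54+50=104 → 184/385 = 0.4779

0.478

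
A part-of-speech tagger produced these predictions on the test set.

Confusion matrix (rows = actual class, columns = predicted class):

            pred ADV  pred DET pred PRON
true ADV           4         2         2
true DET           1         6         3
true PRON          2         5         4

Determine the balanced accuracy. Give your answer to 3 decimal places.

0.488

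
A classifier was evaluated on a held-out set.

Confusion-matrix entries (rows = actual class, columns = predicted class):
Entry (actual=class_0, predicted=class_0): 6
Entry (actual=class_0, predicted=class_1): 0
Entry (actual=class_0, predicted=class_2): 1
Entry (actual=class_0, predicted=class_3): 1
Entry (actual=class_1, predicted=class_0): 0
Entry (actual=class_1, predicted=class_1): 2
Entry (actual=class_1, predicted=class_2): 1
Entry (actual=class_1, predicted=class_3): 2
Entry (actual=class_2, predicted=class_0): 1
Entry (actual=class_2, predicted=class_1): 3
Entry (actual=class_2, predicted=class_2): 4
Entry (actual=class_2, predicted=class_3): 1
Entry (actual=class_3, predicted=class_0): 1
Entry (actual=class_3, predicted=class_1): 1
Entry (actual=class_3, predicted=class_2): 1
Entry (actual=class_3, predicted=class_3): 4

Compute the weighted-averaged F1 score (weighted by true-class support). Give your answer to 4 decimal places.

Per-class F1 score (2·TP/(2·TP+FP+FN)):
  class_0: TP=6, FP=0+1+1=2, FN=0+1+1=2 → 12/16 = 0.75000
  class_1: TP=2, FP=0+3+1=4, FN=0+1+2=3 → 4/11 = 0.36364
  class_2: TP=4, FP=1+1+1=3, FN=1+3+1=5 → 8/16 = 0.50000
  class_3: TP=4, FP=1+2+1=4, FN=1+1+1=3 → 8/15 = 0.53333
Weighted-F1 score = Σ (supportᵢ/N)·F1 scoreᵢ with N=29: (8/29)·0.75000 + (5/29)·0.36364 + (9/29)·0.50000 + (7/29)·0.53333 = 0.5535

0.5535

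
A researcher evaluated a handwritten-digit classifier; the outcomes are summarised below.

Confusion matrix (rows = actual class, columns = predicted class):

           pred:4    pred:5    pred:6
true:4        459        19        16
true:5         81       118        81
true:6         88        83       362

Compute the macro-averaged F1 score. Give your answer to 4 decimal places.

0.6733

Per-class F1 score (2·TP/(2·TP+FP+FN)):
  4: TP=459, FP=81+88=169, FN=19+16=35 → 918/1122 = 0.81818
  5: TP=118, FP=19+83=102, FN=81+81=162 → 236/500 = 0.47200
  6: TP=362, FP=16+81=97, FN=88+83=171 → 724/992 = 0.72984
Macro-F1 score = mean = (0.81818 + 0.47200 + 0.72984) / 3 = 0.6733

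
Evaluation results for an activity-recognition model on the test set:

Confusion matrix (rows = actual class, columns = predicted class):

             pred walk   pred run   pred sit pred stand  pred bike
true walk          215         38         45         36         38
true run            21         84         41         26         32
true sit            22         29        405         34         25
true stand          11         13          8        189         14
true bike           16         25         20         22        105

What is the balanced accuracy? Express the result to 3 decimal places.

0.628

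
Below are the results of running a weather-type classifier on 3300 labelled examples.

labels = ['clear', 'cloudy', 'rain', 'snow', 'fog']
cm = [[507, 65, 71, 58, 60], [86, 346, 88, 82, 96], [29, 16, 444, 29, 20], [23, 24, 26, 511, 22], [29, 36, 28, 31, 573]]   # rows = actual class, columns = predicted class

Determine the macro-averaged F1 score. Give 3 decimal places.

0.718

Per-class F1 score (2·TP/(2·TP+FP+FN)):
  clear: TP=507, FP=86+29+23+29=167, FN=65+71+58+60=254 → 1014/1435 = 0.7066
  cloudy: TP=346, FP=65+16+24+36=141, FN=86+88+82+96=352 → 692/1185 = 0.5840
  rain: TP=444, FP=71+88+26+28=213, FN=29+16+29+20=94 → 888/1195 = 0.7431
  snow: TP=511, FP=58+82+29+31=200, FN=23+24+26+22=95 → 1022/1317 = 0.7760
  fog: TP=573, FP=60+96+20+22=198, FN=29+36+28+31=124 → 1146/1468 = 0.7807
Macro-F1 score = mean = (0.7066 + 0.5840 + 0.7431 + 0.7760 + 0.7807) / 5 = 0.718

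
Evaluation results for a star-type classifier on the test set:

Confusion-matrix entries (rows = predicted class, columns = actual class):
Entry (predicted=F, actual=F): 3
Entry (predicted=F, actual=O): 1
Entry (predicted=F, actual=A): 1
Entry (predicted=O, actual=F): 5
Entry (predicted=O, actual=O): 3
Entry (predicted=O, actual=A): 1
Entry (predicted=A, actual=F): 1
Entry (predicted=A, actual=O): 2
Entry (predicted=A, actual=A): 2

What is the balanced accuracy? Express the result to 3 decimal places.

0.444

Balanced accuracy = mean of per-class recall.
  F: recall = 3/9 = 0.3333
  O: recall = 3/6 = 0.5000
  A: recall = 2/4 = 0.5000
Mean = (0.3333 + 0.5000 + 0.5000) / 3 = 0.444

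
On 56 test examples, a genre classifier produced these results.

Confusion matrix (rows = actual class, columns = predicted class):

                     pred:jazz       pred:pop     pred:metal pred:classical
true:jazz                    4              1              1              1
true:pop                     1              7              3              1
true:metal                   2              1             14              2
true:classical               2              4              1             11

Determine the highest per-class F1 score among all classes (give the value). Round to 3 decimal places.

0.737

Per-class F1 score (2·TP/(2·TP+FP+FN)):
  jazz: TP=4, FP=1+2+2=5, FN=1+1+1=3 → 8/16 = 0.5000
  pop: TP=7, FP=1+1+4=6, FN=1+3+1=5 → 14/25 = 0.5600
  metal: TP=14, FP=1+3+1=5, FN=2+1+2=5 → 28/38 = 0.7368
  classical: TP=11, FP=1+1+2=4, FN=2+4+1=7 → 22/33 = 0.6667
Highest is class 'metal' with F1 score = 0.737.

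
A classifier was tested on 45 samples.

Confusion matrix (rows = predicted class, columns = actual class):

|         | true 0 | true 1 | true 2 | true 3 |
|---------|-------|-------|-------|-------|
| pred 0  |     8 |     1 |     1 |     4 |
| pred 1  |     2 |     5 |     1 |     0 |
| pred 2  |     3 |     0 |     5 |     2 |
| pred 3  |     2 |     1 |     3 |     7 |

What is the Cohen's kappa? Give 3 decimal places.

0.396

Observed agreement pₒ = trace/N = 25/45 = 0.5556
Expected agreement pₑ = Σ (rowᵢ·colᵢ)/N² = (15·14 + 7·8 + 10·10 + 13·13)/45² = 0.2642
κ = (pₒ − pₑ)/(1 − pₑ) = (0.5556 − 0.2642)/(1 − 0.2642) = 0.396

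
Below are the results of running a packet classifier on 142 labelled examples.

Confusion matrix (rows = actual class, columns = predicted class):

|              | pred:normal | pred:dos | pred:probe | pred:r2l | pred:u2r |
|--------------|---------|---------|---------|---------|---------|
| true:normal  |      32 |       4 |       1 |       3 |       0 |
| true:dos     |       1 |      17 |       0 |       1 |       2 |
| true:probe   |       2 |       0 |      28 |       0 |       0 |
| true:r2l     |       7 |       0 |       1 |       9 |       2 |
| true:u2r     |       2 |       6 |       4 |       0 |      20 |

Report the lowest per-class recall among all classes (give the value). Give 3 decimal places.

Per-class recall (TP/(TP+FN)):
  normal: TP=32, FN=4+1+3+0=8 → 32/40 = 0.8000
  dos: TP=17, FN=1+0+1+2=4 → 17/21 = 0.8095
  probe: TP=28, FN=2+0+0+0=2 → 28/30 = 0.9333
  r2l: TP=9, FN=7+0+1+2=10 → 9/19 = 0.4737
  u2r: TP=20, FN=2+6+4+0=12 → 20/32 = 0.6250
Lowest is class 'r2l' with recall = 0.474.

0.474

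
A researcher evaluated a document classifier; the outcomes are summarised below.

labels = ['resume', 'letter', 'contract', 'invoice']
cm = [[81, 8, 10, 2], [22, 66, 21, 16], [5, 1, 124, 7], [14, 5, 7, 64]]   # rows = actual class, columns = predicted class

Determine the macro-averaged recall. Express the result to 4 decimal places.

0.7366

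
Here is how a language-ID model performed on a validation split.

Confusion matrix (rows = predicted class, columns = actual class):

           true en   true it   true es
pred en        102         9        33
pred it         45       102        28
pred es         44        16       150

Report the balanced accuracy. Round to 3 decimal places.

0.683

Balanced accuracy = mean of per-class recall.
  en: recall = 102/191 = 0.5340
  it: recall = 102/127 = 0.8031
  es: recall = 150/211 = 0.7109
Mean = (0.5340 + 0.8031 + 0.7109) / 3 = 0.683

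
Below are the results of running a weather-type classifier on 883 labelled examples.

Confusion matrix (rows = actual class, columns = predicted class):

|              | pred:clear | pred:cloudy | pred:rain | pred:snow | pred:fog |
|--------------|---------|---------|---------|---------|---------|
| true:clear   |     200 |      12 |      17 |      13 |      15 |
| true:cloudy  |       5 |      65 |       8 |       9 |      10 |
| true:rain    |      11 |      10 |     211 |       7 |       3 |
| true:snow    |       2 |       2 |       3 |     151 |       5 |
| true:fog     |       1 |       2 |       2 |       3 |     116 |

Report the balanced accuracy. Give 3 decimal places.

Balanced accuracy = mean of per-class recall.
  clear: recall = 200/257 = 0.7782
  cloudy: recall = 65/97 = 0.6701
  rain: recall = 211/242 = 0.8719
  snow: recall = 151/163 = 0.9264
  fog: recall = 116/124 = 0.9355
Mean = (0.7782 + 0.6701 + 0.8719 + 0.9264 + 0.9355) / 5 = 0.836

0.836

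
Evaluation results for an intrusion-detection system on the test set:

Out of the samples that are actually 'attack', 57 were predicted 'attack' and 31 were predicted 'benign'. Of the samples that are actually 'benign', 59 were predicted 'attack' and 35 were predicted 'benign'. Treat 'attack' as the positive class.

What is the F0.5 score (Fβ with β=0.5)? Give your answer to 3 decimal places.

0.516

Fβ = (1+β²)·TP / ((1+β²)·TP + β²·FN + FP), with β²=1/4
= 1.25·57 / (1.25·57 + 0.25·31 + 59) = 0.516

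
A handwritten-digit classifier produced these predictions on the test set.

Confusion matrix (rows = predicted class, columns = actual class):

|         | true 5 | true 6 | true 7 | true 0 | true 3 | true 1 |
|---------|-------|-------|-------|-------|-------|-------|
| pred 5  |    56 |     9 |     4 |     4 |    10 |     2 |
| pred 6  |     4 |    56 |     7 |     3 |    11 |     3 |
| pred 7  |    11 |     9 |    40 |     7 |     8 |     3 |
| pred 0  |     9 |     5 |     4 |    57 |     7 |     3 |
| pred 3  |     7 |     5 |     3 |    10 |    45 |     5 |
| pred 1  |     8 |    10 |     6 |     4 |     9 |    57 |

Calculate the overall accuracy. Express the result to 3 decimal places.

0.621

Accuracy = trace / total = (56+56+40+57+45+57=311) / 501 = 311/501 = 0.621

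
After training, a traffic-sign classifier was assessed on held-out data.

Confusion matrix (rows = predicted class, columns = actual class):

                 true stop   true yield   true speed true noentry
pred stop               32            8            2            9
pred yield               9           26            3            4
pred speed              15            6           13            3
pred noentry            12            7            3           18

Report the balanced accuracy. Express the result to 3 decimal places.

Balanced accuracy = mean of per-class recall.
  stop: recall = 32/68 = 0.4706
  yield: recall = 26/47 = 0.5532
  speed: recall = 13/21 = 0.6190
  noentry: recall = 18/34 = 0.5294
Mean = (0.4706 + 0.5532 + 0.6190 + 0.5294) / 4 = 0.543

0.543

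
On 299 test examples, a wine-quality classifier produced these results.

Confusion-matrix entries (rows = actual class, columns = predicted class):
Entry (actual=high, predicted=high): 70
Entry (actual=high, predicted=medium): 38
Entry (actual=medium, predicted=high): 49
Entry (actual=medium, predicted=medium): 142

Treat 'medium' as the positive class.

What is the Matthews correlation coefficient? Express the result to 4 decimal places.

0.3843

MCC = (TP·TN − FP·FN) / √((TP+FP)(TP+FN)(TN+FP)(TN+FN))
Numerator = 142·70 − 38·49 = 8078
Denominator = √(180·191·108·119) = √441851760 = 21020.2702
MCC = 8078 / 21020.2702 = 0.3843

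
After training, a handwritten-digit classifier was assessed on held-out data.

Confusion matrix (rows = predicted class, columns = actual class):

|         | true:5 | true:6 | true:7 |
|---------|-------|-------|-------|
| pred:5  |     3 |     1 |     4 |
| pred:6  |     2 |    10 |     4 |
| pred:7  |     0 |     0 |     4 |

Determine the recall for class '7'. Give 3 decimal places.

One-vs-rest for '7': TP = diagonal; FP = other classes predicted '7'; FN = '7' predicted as other.
recall = TP/(TP+FN).
7: TP=4, FN=4+4=8 → 4/12 = 0.3333

0.333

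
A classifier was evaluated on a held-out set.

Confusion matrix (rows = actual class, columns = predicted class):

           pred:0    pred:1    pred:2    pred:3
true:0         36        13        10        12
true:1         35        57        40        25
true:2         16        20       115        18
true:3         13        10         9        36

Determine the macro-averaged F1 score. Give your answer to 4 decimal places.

0.4970

Per-class F1 score (2·TP/(2·TP+FP+FN)):
  0: TP=36, FP=35+16+13=64, FN=13+10+12=35 → 72/171 = 0.42105
  1: TP=57, FP=13+20+10=43, FN=35+40+25=100 → 114/257 = 0.44358
  2: TP=115, FP=10+40+9=59, FN=16+20+18=54 → 230/343 = 0.67055
  3: TP=36, FP=12+25+18=55, FN=13+10+9=32 → 72/159 = 0.45283
Macro-F1 score = mean = (0.42105 + 0.44358 + 0.67055 + 0.45283) / 4 = 0.4970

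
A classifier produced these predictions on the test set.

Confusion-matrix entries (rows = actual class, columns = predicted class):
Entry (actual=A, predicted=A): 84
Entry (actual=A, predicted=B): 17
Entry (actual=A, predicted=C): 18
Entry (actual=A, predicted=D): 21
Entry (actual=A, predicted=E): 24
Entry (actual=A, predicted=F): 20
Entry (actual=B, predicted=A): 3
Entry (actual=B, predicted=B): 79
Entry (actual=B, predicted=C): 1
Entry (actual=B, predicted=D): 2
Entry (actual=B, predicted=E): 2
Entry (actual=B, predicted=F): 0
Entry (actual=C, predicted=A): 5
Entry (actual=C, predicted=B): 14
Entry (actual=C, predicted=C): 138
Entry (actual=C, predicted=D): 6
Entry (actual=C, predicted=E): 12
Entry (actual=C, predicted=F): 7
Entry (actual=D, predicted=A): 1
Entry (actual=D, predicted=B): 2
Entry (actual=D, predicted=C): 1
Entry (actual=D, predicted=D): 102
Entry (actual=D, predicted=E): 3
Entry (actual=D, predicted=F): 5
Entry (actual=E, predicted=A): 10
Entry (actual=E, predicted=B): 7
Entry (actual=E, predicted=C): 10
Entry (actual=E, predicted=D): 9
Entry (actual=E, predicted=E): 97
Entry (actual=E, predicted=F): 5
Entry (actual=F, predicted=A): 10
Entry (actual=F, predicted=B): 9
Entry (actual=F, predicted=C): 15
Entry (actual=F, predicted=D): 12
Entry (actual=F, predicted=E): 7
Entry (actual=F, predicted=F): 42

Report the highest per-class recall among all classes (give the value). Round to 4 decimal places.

Per-class recall (TP/(TP+FN)):
  A: TP=84, FN=17+18+21+24+20=100 → 84/184 = 0.45652
  B: TP=79, FN=3+1+2+2+0=8 → 79/87 = 0.90805
  C: TP=138, FN=5+14+6+12+7=44 → 138/182 = 0.75824
  D: TP=102, FN=1+2+1+3+5=12 → 102/114 = 0.89474
  E: TP=97, FN=10+7+10+9+5=41 → 97/138 = 0.70290
  F: TP=42, FN=10+9+15+12+7=53 → 42/95 = 0.44211
Highest is class 'B' with recall = 0.9080.

0.9080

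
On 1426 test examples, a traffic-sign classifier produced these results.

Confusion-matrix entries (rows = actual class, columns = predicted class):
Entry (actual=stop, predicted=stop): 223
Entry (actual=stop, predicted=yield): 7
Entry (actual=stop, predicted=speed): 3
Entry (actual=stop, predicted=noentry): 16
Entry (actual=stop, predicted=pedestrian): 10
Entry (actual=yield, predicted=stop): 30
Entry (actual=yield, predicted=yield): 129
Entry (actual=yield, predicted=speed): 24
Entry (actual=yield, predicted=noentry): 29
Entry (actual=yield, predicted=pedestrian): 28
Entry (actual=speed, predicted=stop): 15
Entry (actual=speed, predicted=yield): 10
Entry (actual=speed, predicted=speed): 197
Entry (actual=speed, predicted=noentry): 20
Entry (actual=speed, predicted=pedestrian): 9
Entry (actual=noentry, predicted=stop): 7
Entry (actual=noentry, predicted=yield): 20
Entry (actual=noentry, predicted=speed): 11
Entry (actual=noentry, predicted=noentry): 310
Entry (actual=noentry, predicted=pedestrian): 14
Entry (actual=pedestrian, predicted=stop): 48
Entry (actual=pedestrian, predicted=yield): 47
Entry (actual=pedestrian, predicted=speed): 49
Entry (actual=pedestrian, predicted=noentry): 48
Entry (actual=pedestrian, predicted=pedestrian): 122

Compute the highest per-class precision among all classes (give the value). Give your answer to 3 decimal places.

Per-class precision (TP/(TP+FP)):
  stop: TP=223, FP=30+15+7+48=100 → 223/323 = 0.6904
  yield: TP=129, FP=7+10+20+47=84 → 129/213 = 0.6056
  speed: TP=197, FP=3+24+11+49=87 → 197/284 = 0.6937
  noentry: TP=310, FP=16+29+20+48=113 → 310/423 = 0.7329
  pedestrian: TP=122, FP=10+28+9+14=61 → 122/183 = 0.6667
Highest is class 'noentry' with precision = 0.733.

0.733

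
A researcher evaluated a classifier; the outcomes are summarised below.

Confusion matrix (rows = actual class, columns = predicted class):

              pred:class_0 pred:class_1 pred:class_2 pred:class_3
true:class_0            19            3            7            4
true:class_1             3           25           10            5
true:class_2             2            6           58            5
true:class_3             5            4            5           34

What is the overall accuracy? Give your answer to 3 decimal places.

Accuracy = trace / total = (19+25+58+34=136) / 195 = 136/195 = 0.697

0.697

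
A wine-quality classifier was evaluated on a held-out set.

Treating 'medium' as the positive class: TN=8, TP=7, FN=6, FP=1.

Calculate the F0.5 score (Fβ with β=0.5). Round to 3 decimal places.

Fβ = (1+β²)·TP / ((1+β²)·TP + β²·FN + FP), with β²=1/4
= 1.25·7 / (1.25·7 + 0.25·6 + 1) = 0.778

0.778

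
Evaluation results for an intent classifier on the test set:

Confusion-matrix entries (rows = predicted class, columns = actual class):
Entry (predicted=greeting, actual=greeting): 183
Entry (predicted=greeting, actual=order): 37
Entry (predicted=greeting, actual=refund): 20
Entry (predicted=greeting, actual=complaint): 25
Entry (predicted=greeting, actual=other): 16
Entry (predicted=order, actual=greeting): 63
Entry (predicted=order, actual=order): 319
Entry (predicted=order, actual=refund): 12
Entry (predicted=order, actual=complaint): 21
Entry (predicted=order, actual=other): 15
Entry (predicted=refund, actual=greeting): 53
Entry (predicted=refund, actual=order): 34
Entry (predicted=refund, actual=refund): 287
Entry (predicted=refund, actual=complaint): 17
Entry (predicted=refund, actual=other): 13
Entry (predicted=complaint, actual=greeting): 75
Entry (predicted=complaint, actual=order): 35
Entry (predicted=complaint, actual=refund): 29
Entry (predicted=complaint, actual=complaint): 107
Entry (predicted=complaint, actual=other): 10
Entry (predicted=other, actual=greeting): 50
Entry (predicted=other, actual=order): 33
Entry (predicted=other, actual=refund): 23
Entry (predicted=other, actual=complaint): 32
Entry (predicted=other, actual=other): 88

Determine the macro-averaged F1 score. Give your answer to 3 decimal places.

Per-class F1 score (2·TP/(2·TP+FP+FN)):
  greeting: TP=183, FP=37+20+25+16=98, FN=63+53+75+50=241 → 366/705 = 0.5191
  order: TP=319, FP=63+12+21+15=111, FN=37+34+35+33=139 → 638/888 = 0.7185
  refund: TP=287, FP=53+34+17+13=117, FN=20+12+29+23=84 → 574/775 = 0.7406
  complaint: TP=107, FP=75+35+29+10=149, FN=25+21+17+32=95 → 214/458 = 0.4672
  other: TP=88, FP=50+33+23+32=138, FN=16+15+13+10=54 → 176/368 = 0.4783
Macro-F1 score = mean = (0.5191 + 0.7185 + 0.7406 + 0.4672 + 0.4783) / 5 = 0.585

0.585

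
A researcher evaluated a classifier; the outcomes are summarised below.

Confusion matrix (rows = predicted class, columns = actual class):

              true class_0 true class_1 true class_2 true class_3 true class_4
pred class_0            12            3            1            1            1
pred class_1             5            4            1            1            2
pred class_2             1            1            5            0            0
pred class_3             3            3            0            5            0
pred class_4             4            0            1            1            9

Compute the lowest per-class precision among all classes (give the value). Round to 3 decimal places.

Per-class precision (TP/(TP+FP)):
  class_0: TP=12, FP=3+1+1+1=6 → 12/18 = 0.6667
  class_1: TP=4, FP=5+1+1+2=9 → 4/13 = 0.3077
  class_2: TP=5, FP=1+1+0+0=2 → 5/7 = 0.7143
  class_3: TP=5, FP=3+3+0+0=6 → 5/11 = 0.4545
  class_4: TP=9, FP=4+0+1+1=6 → 9/15 = 0.6000
Lowest is class 'class_1' with precision = 0.308.

0.308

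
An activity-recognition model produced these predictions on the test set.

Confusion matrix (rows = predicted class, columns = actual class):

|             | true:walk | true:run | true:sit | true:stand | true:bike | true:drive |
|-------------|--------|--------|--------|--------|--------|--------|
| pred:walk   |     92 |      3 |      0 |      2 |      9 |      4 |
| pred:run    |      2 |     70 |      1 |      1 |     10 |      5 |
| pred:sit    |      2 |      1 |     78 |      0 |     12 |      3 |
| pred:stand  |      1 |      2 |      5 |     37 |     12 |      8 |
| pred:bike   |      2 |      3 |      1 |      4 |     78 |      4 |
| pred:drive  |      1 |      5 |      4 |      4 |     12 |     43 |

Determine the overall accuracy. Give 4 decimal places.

Accuracy = trace / total = (92+70+78+37+78+43=398) / 521 = 398/521 = 0.7639

0.7639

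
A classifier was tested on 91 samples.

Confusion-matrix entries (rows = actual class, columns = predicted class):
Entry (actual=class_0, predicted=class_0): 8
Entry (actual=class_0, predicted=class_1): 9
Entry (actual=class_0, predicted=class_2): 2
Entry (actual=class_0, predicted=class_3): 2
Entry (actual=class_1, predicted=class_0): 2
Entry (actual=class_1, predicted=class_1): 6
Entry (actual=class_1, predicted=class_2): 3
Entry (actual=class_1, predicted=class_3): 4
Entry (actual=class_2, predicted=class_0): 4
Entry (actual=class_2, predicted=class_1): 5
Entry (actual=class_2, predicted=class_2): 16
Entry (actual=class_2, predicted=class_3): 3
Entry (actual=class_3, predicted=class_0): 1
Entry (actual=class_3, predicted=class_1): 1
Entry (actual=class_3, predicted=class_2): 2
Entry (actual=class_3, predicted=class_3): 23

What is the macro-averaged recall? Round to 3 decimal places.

Per-class recall (TP/(TP+FN)):
  class_0: TP=8, FN=9+2+2=13 → 8/21 = 0.3810
  class_1: TP=6, FN=2+3+4=9 → 6/15 = 0.4000
  class_2: TP=16, FN=4+5+3=12 → 16/28 = 0.5714
  class_3: TP=23, FN=1+1+2=4 → 23/27 = 0.8519
Macro-recall = mean = (0.3810 + 0.4000 + 0.5714 + 0.8519) / 4 = 0.551

0.551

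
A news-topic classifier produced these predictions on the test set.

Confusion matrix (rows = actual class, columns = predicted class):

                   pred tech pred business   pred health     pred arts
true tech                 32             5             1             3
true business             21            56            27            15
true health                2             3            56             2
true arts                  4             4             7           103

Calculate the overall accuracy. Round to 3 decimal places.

Accuracy = trace / total = (32+56+56+103=247) / 341 = 247/341 = 0.724

0.724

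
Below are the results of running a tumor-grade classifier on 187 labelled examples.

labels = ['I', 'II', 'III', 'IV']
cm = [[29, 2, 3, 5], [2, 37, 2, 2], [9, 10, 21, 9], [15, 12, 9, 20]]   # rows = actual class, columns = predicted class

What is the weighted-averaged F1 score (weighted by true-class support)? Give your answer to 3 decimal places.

Per-class F1 score (2·TP/(2·TP+FP+FN)):
  I: TP=29, FP=2+9+15=26, FN=2+3+5=10 → 58/94 = 0.6170
  II: TP=37, FP=2+10+12=24, FN=2+2+2=6 → 74/104 = 0.7115
  III: TP=21, FP=3+2+9=14, FN=9+10+9=28 → 42/84 = 0.5000
  IV: TP=20, FP=5+2+9=16, FN=15+12+9=36 → 40/92 = 0.4348
Weighted-F1 score = Σ (supportᵢ/N)·F1 scoreᵢ with N=187: (39/187)·0.6170 + (43/187)·0.7115 + (49/187)·0.5000 + (56/187)·0.4348 = 0.554

0.554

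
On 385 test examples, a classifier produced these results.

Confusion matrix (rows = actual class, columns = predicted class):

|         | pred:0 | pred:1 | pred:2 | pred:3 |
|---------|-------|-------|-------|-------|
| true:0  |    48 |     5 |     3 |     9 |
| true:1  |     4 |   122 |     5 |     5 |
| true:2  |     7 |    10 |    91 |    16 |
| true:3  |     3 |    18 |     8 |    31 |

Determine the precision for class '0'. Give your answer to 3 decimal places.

One-vs-rest for '0': TP = diagonal; FP = other classes predicted '0'; FN = '0' predicted as other.
precision = TP/(TP+FP).
0: TP=48, FP=4+7+3=14 → 48/62 = 0.7742

0.774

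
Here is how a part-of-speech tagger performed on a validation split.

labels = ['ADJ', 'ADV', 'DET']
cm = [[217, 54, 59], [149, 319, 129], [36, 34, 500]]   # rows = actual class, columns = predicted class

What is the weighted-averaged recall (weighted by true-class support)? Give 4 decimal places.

Per-class recall (TP/(TP+FN)):
  ADJ: TP=217, FN=54+59=113 → 217/330 = 0.65758
  ADV: TP=319, FN=149+129=278 → 319/597 = 0.53434
  DET: TP=500, FN=36+34=70 → 500/570 = 0.87719
Weighted-recall = Σ (supportᵢ/N)·recallᵢ with N=1497: (330/1497)·0.65758 + (597/1497)·0.53434 + (570/1497)·0.87719 = 0.6921

0.6921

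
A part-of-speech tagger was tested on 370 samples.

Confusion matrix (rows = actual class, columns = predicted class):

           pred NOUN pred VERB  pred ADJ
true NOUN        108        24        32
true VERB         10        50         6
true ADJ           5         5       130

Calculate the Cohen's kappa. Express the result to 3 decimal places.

Observed agreement pₒ = trace/N = 288/370 = 0.7784
Expected agreement pₑ = Σ (rowᵢ·colᵢ)/N² = (164·123 + 66·79 + 140·168)/370² = 0.3572
κ = (pₒ − pₑ)/(1 − pₑ) = (0.7784 − 0.3572)/(1 − 0.3572) = 0.655

0.655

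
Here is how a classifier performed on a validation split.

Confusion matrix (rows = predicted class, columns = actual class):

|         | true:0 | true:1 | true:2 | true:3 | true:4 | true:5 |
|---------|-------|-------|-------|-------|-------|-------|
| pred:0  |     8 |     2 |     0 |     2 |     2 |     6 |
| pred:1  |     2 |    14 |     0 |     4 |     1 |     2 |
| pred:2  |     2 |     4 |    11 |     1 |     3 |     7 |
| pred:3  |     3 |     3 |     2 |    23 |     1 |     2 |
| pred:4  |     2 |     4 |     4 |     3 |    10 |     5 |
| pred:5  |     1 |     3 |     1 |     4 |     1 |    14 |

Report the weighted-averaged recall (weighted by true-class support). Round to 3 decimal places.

0.510

Per-class recall (TP/(TP+FN)):
  0: TP=8, FN=2+2+3+2+1=10 → 8/18 = 0.4444
  1: TP=14, FN=2+4+3+4+3=16 → 14/30 = 0.4667
  2: TP=11, FN=0+0+2+4+1=7 → 11/18 = 0.6111
  3: TP=23, FN=2+4+1+3+4=14 → 23/37 = 0.6216
  4: TP=10, FN=2+1+3+1+1=8 → 10/18 = 0.5556
  5: TP=14, FN=6+2+7+2+5=22 → 14/36 = 0.3889
Weighted-recall = Σ (supportᵢ/N)·recallᵢ with N=157: (18/157)·0.4444 + (30/157)·0.4667 + (18/157)·0.6111 + (37/157)·0.6216 + (18/157)·0.5556 + (36/157)·0.3889 = 0.510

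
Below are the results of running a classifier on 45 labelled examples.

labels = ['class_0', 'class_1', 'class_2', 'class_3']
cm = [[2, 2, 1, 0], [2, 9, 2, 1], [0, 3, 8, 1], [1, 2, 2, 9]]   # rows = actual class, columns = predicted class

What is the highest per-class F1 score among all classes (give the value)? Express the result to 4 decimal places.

0.7200

Per-class F1 score (2·TP/(2·TP+FP+FN)):
  class_0: TP=2, FP=2+0+1=3, FN=2+1+0=3 → 4/10 = 0.40000
  class_1: TP=9, FP=2+3+2=7, FN=2+2+1=5 → 18/30 = 0.60000
  class_2: TP=8, FP=1+2+2=5, FN=0+3+1=4 → 16/25 = 0.64000
  class_3: TP=9, FP=0+1+1=2, FN=1+2+2=5 → 18/25 = 0.72000
Highest is class 'class_3' with F1 score = 0.7200.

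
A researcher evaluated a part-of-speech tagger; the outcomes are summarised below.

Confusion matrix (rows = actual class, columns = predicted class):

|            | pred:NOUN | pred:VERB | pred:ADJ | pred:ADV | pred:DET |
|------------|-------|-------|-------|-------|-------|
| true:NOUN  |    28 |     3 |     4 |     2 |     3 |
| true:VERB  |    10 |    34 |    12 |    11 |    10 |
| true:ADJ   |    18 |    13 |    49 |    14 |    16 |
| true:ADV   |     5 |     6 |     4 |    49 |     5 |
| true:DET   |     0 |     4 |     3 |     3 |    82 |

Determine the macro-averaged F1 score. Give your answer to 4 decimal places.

Per-class F1 score (2·TP/(2·TP+FP+FN)):
  NOUN: TP=28, FP=10+18+5+0=33, FN=3+4+2+3=12 → 56/101 = 0.55446
  VERB: TP=34, FP=3+13+6+4=26, FN=10+12+11+10=43 → 68/137 = 0.49635
  ADJ: TP=49, FP=4+12+4+3=23, FN=18+13+14+16=61 → 98/182 = 0.53846
  ADV: TP=49, FP=2+11+14+3=30, FN=5+6+4+5=20 → 98/148 = 0.66216
  DET: TP=82, FP=3+10+16+5=34, FN=0+4+3+3=10 → 164/208 = 0.78846
Macro-F1 score = mean = (0.55446 + 0.49635 + 0.53846 + 0.66216 + 0.78846) / 5 = 0.6080

0.6080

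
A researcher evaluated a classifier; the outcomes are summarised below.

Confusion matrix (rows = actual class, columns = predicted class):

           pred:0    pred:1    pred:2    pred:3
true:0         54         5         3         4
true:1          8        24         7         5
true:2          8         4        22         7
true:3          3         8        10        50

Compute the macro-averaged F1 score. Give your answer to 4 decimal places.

0.6504

Per-class F1 score (2·TP/(2·TP+FP+FN)):
  0: TP=54, FP=8+8+3=19, FN=5+3+4=12 → 108/139 = 0.77698
  1: TP=24, FP=5+4+8=17, FN=8+7+5=20 → 48/85 = 0.56471
  2: TP=22, FP=3+7+10=20, FN=8+4+7=19 → 44/83 = 0.53012
  3: TP=50, FP=4+5+7=16, FN=3+8+10=21 → 100/137 = 0.72993
Macro-F1 score = mean = (0.77698 + 0.56471 + 0.53012 + 0.72993) / 4 = 0.6504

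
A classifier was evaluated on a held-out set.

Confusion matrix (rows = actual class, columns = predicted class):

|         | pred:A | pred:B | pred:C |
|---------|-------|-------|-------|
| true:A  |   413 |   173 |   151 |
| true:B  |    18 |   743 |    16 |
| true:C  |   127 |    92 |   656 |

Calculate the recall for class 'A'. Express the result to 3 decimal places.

Treat 'A' as positive and all other classes as negative.
recall = TP/(TP+FN).
A: TP=413, FN=173+151=324 → 413/737 = 0.5604

0.560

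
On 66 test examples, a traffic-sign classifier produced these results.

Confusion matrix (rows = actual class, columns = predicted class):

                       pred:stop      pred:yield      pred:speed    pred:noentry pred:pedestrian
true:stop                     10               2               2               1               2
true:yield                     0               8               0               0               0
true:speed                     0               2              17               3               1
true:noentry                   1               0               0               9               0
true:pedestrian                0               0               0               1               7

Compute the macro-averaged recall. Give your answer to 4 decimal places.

0.8205

Per-class recall (TP/(TP+FN)):
  stop: TP=10, FN=2+2+1+2=7 → 10/17 = 0.58824
  yield: TP=8, FN=0+0+0+0=0 → 8/8 = 1.00000
  speed: TP=17, FN=0+2+3+1=6 → 17/23 = 0.73913
  noentry: TP=9, FN=1+0+0+0=1 → 9/10 = 0.90000
  pedestrian: TP=7, FN=0+0+0+1=1 → 7/8 = 0.87500
Macro-recall = mean = (0.58824 + 1.00000 + 0.73913 + 0.90000 + 0.87500) / 5 = 0.8205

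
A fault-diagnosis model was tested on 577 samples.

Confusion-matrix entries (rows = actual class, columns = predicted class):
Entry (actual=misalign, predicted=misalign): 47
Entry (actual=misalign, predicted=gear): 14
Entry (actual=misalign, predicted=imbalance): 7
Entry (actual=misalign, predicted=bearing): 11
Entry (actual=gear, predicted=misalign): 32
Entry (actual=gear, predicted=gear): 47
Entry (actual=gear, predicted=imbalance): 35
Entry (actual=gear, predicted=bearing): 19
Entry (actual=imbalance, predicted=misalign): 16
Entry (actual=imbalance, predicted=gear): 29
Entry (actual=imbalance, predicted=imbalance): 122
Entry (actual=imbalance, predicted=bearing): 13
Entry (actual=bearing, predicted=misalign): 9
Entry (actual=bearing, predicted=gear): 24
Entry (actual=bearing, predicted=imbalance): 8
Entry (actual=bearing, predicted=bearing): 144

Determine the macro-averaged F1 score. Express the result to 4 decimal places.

0.5904

Per-class F1 score (2·TP/(2·TP+FP+FN)):
  misalign: TP=47, FP=32+16+9=57, FN=14+7+11=32 → 94/183 = 0.51366
  gear: TP=47, FP=14+29+24=67, FN=32+35+19=86 → 94/247 = 0.38057
  imbalance: TP=122, FP=7+35+8=50, FN=16+29+13=58 → 244/352 = 0.69318
  bearing: TP=144, FP=11+19+13=43, FN=9+24+8=41 → 288/372 = 0.77419
Macro-F1 score = mean = (0.51366 + 0.38057 + 0.69318 + 0.77419) / 4 = 0.5904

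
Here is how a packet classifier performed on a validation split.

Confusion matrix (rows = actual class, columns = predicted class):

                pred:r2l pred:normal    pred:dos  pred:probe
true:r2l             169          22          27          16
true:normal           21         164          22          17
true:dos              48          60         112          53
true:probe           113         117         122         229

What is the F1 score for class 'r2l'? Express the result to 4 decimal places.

0.5778

Take TP from the diagonal, FP from the rest of the 'r2l' prediction marginal, FN from the rest of the 'r2l' actual marginal.
F1 score = 2·TP/(2·TP+FP+FN).
r2l: TP=169, FP=21+48+113=182, FN=22+27+16=65 → 338/585 = 0.57778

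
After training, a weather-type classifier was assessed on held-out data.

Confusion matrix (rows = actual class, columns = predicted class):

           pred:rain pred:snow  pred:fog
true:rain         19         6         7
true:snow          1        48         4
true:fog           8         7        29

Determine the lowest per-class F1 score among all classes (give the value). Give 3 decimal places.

Per-class F1 score (2·TP/(2·TP+FP+FN)):
  rain: TP=19, FP=1+8=9, FN=6+7=13 → 38/60 = 0.6333
  snow: TP=48, FP=6+7=13, FN=1+4=5 → 96/114 = 0.8421
  fog: TP=29, FP=7+4=11, FN=8+7=15 → 58/84 = 0.6905
Lowest is class 'rain' with F1 score = 0.633.

0.633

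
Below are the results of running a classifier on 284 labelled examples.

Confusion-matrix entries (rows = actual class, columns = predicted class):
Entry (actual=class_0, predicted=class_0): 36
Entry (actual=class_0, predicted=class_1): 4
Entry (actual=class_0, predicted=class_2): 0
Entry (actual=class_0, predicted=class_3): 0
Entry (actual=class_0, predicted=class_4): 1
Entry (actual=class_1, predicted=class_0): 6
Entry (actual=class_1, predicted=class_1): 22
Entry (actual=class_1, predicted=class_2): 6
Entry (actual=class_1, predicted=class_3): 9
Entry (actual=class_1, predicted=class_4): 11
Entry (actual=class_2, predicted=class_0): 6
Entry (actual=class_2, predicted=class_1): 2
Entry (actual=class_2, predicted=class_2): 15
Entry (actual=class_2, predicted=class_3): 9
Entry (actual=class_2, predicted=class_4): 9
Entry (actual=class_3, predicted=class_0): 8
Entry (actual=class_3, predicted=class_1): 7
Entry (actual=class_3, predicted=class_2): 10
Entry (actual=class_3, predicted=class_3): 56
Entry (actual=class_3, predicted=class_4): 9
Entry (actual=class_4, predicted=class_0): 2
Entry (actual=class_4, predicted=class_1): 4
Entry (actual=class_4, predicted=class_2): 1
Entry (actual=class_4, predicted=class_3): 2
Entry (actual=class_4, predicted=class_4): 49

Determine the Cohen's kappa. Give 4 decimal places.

0.5255

Observed agreement pₒ = trace/N = 178/284 = 0.62676
Expected agreement pₑ = Σ (rowᵢ·colᵢ)/N² = (41·58 + 54·39 + 41·32 + 90·76 + 58·79)/284² = 0.21347
κ = (pₒ − pₑ)/(1 − pₑ) = (0.62676 − 0.21347)/(1 − 0.21347) = 0.5255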